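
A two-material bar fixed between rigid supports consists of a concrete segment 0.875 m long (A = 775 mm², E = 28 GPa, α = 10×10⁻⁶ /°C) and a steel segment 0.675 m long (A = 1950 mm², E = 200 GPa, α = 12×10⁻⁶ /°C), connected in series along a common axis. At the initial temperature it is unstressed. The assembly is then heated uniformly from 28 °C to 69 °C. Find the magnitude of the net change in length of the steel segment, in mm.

If the supports were absent, the total length change would be Σ αᵢΔT Lᵢ = 10×10⁻⁶×41×875 + 12×10⁻⁶×41×675 = 0.6908 mm.
Since the ends are fixed, an axial force P builds up, equal in every segment, with P · Σ Lᵢ/(AᵢEᵢ) = δ_free.
The series flexibility is Σ Lᵢ/(AᵢEᵢ) = 875/(775×28×10³) + 675/(1950×200×10³) = 4.205×10⁻⁵ mm/N.
P = 0.6908 / 4.205×10⁻⁵ = 16430 N = 16.43 kN, compressive.
For the steel segment, free thermal change = 12×10⁻⁶×41×675 = 0.3321 mm and elastic change from P = 16430×675/(1950×200×10³) = 0.02843 mm; these oppose, so the net change is 0.304 mm (segment lengthens).

|ΔL| ≈ 0.304 mm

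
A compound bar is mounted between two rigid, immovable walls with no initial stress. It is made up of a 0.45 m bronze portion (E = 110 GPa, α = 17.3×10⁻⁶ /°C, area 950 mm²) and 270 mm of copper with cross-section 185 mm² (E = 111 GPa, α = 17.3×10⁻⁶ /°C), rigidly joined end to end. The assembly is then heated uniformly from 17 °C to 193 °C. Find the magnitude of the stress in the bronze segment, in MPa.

With the walls removed the bar would change length by δ_free = Σ αᵢΔT Lᵢ = 17.3×10⁻⁶×176×450 + 17.3×10⁻⁶×176×270 = 2.192 mm.
The rigid supports impose zero overall length change; the single axial force P common to all segments must satisfy P Σ Lᵢ/(AᵢEᵢ) = δ_free.
Σ Lᵢ/(AᵢEᵢ) = 450/(950×110×10³) + 270/(185×111×10³) = 1.745×10⁻⁵ mm/N.
So P = 2.192 / 1.745×10⁻⁵ = 125.6 kN, compressive.
σ_{bronze} = P / A = 125600 / 950 = 132.2 MPa.

σ ≈ 132 MPa (compressive)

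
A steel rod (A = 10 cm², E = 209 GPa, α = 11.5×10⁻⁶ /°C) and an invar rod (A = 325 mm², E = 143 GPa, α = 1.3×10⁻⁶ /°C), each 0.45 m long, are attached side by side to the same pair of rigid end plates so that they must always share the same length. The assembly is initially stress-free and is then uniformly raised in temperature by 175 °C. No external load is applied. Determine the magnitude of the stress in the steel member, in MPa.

Both members must finish at the same length. With the larger α, the steel tends to over-expand; the plates restrain it, putting the steel in compression and the invar in tension. With no external load the two internal forces are equal and opposite, magnitude P.
Setting the final lengths equal and cancelling L: (α₁ − α₂)ΔT = P/(A₁E₁) + P/(A₂E₂).
|α₁ − α₂|·ΔT = 10.2×10⁻⁶ × 175 = 0.001785.
1/(A₁E₁) + 1/(A₂E₂) = 1/(1000×209×10³) + 1/(325×143×10³) = 2.63×10⁻⁸ N⁻¹.
So P = 0.001785 / 2.63×10⁻⁸ = 67.87 kN.
σ_{steel} = P/A₁ = 67870/1000 = 67.87 MPa, compressive.

σ ≈ 67.9 MPa (compressive)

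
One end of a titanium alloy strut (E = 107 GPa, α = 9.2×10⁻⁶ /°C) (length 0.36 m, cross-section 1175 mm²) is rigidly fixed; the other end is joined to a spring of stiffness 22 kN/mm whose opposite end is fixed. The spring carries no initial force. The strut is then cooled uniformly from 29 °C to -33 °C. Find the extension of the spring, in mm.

If the spring were absent the strut would shorten by αΔT L = 9.2×10⁻⁶ × 62 × 360 = 0.2053 mm.
Let P be the tensile force in the spring. The strut extends elastically by PL/(AE) and the spring stretches by P/k; together these equal δ_free.
P [ L/(AE) + 1/k ] = δ_free → P [ 360/(1175×107×10³) + 1/(22×10³) ] = 0.2053.
P = 0.2053 / 4.832×10⁻⁵ = 4250 N.
Spring extension = P/k = 4250/(22×10³) = 0.1932 mm.

δ ≈ 0.193 mm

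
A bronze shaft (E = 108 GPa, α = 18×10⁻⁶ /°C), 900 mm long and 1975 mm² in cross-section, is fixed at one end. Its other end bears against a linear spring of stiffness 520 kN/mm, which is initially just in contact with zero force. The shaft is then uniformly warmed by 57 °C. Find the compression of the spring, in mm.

Free thermal expansion: δ_free = αΔT L = 18×10⁻⁶ × 57 × 900 = 0.9234 mm.
With a force P in the spring, the elastic change of the shaft is PL/(AE) and that of the spring is P/k; compatibility requires their sum to equal δ_free.
So P = δ_free / [L/(AE) + 1/k] = 0.9234 / [ 900/(1975×108×10³) + 1/(520×10³) ].
P = 0.9234 / 6.142×10⁻⁶ = 150300 N.
Spring compression = P/k = 150300/(520×10³) = 0.2891 mm.

δ ≈ 0.289 mm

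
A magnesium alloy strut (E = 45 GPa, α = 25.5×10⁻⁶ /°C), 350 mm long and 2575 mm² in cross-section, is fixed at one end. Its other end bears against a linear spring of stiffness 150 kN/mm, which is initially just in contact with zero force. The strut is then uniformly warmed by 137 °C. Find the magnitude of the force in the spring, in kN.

If the spring were absent the strut would lengthen by αΔT L = 25.5×10⁻⁶ × 137 × 350 = 1.223 mm.
Let P be the compressive force at the spring. The strut shortens elastically by PL/(AE) and the spring compresses by P/k; together these equal δ_free.
P [ L/(AE) + 1/k ] = δ_free → P [ 350/(2575×45×10³) + 1/(150×10³) ] = 1.223.
P = 1.223 / 9.687×10⁻⁶ = 126200 N.

P ≈ 126 kN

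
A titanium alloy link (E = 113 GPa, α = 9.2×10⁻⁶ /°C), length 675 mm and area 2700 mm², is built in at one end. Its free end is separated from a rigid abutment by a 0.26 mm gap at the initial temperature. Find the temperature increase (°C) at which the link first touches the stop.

Contact occurs when the free expansion equals the gap: αΔT L = 0.26 mm.
So ΔT = g/(αL) = 0.26/(9.2×10⁻⁶ × 675) = 41.87 °C.

ΔT ≈ 41.9 °C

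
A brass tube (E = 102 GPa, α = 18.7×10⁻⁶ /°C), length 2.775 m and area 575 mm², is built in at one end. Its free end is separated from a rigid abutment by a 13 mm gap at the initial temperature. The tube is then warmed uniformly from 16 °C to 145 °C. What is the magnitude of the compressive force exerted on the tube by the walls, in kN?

Unrestrained expansion: δ_free = αΔT L = 18.7×10⁻⁶ × 129 × 2775 = 6.694 mm.
This is smaller than the 13 mm clearance, so the tube expands freely without reaching the stop — the stress is zero.

P ≈ 0 kN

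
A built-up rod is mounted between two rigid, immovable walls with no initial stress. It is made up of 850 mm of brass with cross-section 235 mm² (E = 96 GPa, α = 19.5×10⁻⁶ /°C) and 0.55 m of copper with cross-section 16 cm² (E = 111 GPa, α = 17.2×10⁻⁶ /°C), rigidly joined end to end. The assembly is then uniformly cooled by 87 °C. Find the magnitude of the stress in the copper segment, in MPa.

If the supports were absent, the total length change would be Σ αᵢΔT Lᵢ = 19.5×10⁻⁶×87×850 + 17.2×10⁻⁶×87×550 = 2.265 mm.
The walls prevent any net length change, so an axial force P (same in every segment) develops. Compatibility: P · Σ Lᵢ/(AᵢEᵢ) = δ_free.
Σ Lᵢ/(AᵢEᵢ) = 850/(235×96×10³) + 550/(1600×111×10³) = 4.077×10⁻⁵ mm/N.
So P = 2.265 / 4.077×10⁻⁵ = 55.55 kN, tensile.
σ_{copper} = P / A = 55550 / 1600 = 34.72 MPa.

σ ≈ 34.7 MPa (tensile)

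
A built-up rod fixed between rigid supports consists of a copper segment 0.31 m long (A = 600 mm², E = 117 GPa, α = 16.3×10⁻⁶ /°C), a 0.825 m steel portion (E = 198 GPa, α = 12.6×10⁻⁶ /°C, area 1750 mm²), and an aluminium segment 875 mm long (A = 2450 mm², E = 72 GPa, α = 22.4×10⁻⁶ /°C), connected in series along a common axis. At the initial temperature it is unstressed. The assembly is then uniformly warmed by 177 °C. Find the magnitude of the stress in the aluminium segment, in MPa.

If the supports were absent, the total length change would be Σ αᵢΔT Lᵢ = 16.3×10⁻⁶×177×310 + 12.6×10⁻⁶×177×825 + 22.4×10⁻⁶×177×875 = 6.203 mm.
The walls prevent any net length change, so an axial force P (same in every segment) develops. Compatibility: P · Σ Lᵢ/(AᵢEᵢ) = δ_free.
The series flexibility is Σ Lᵢ/(AᵢEᵢ) = 310/(600×117×10³) + 825/(1750×198×10³) + 875/(2450×72×10³) = 1.176×10⁻⁵ mm/N.
P = 6.203 / 1.176×10⁻⁵ = 527600 N = 527.6 kN, compressive.
σ_{aluminium} = P / A = 527600 / 2450 = 215.4 MPa.

σ ≈ 215 MPa (compressive)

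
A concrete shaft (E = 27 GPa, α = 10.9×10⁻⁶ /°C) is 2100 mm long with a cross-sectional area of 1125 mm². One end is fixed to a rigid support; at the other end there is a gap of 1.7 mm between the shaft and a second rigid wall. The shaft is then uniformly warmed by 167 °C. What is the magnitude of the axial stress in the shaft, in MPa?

σ ≈ 27.3 MPa (compressive)

If the wall were absent the shaft would grow by αΔT L = 10.9×10⁻⁶ × 167 × 2100 = 3.823 mm.
This exceeds the 1.7 mm gap, so the wall pushes back. The portion of expansion that must be recovered elastically is δ_free − gap = 3.823 − 1.7 = 2.123 mm.
So σ = E(δ_free − g)/L = 27×10³ × 2.123/2100 = 27.29 MPa.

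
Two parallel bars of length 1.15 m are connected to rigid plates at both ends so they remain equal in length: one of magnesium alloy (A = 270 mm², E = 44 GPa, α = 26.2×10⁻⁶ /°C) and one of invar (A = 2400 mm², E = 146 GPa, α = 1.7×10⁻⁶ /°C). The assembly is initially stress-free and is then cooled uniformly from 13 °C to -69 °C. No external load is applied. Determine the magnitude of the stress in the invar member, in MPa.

Both members must finish at the same length. With the larger α, the magnesium alloy tends to over-contract; the plates restrain it, putting the magnesium alloy in tension and the invar in compression. With no external load the two internal forces are equal and opposite, magnitude P.
Equating the net (thermal + elastic) strains gives |α₁ − α₂|·ΔT = P·[1/(A₁E₁) + 1/(A₂E₂)].
|α₁ − α₂|·ΔT = 24.5×10⁻⁶ × 82 = 0.002009.
1/(A₁E₁) + 1/(A₂E₂) = 1/(270×44×10³) + 1/(2400×146×10³) = 8.703×10⁻⁸ N⁻¹.
So P = 0.002009 / 8.703×10⁻⁸ = 23.08 kN.
σ_{invar} = P/A₂ = 23080/2400 = 9.618 MPa, compressive.

σ ≈ 9.62 MPa (compressive)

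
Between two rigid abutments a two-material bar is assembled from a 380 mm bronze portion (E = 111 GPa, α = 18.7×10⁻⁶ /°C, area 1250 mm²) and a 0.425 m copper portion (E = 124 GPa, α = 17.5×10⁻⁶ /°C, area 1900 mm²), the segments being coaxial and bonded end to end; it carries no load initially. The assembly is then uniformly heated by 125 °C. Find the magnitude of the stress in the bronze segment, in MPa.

σ ≈ 320 MPa (compressive)

With the walls removed the bar would change length by δ_free = Σ αᵢΔT Lᵢ = 18.7×10⁻⁶×125×380 + 17.5×10⁻⁶×125×425 = 1.818 mm.
The walls prevent any net length change, so an axial force P (same in every segment) develops. Compatibility: P · Σ Lᵢ/(AᵢEᵢ) = δ_free.
Σ Lᵢ/(AᵢEᵢ) = 380/(1250×111×10³) + 425/(1900×124×10³) = 4.543×10⁻⁶ mm/N.
Hence P = δ_free / Σ(L/AE) = 1.818/4.543×10⁻⁶ = 400.2 kN (compressive).
σ_{bronze} = P / A = 400200 / 1250 = 320.2 MPa.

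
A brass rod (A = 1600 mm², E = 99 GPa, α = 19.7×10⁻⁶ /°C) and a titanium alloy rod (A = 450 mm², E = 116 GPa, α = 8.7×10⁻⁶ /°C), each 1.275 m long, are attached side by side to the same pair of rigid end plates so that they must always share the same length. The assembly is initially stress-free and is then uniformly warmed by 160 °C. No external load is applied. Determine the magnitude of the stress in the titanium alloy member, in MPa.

The brass has the larger α, so on heating it would change length more than the titanium alloy if both were free. The rigid plates force a common final length, so the brass is put into compression and the titanium alloy into tension, with equal and opposite forces P (no external load).
Equating the net (thermal + elastic) strains gives |α₁ − α₂|·ΔT = P·[1/(A₁E₁) + 1/(A₂E₂)].
|α₁ − α₂|·ΔT = 11×10⁻⁶ × 160 = 0.00176.
1/(A₁E₁) + 1/(A₂E₂) = 1/(1600×99×10³) + 1/(450×116×10³) = 2.547×10⁻⁸ N⁻¹.
P = 0.00176 / 2.547×10⁻⁸ = 69100 N = 69.1 kN.
σ_{titanium alloy} = P/A₂ = 69100/450 = 153.6 MPa, tensile.

σ ≈ 154 MPa (tensile)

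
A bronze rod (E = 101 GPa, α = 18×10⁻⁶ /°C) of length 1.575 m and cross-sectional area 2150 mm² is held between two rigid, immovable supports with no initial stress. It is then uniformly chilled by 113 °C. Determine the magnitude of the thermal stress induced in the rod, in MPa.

σ ≈ 205 MPa (tensile)

With length fixed, the mechanical strain must cancel the thermal strain αΔT = 18×10⁻⁶ × 113 = 2034×10⁻⁶.
The stress required to suppress this strain is σ = Eε = 101×10³ × 2034×10⁻⁶ = 205.4 MPa, tensile since the rod is trying to contract.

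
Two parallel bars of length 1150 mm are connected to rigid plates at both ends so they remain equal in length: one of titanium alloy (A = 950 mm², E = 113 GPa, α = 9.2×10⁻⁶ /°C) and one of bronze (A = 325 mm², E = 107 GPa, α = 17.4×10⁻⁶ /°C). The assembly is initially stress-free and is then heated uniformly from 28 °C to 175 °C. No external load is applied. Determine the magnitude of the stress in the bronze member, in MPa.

σ ≈ 97.4 MPa (compressive)

Both members must finish at the same length. With the larger α, the bronze tends to over-expand; the plates restrain it, putting the bronze in compression and the titanium alloy in tension. With no external load the two internal forces are equal and opposite, magnitude P.
Equating the net (thermal + elastic) strains gives |α₁ − α₂|·ΔT = P·[1/(A₁E₁) + 1/(A₂E₂)].
|α₁ − α₂|·ΔT = 8.2×10⁻⁶ × 147 = 0.001205.
1/(A₁E₁) + 1/(A₂E₂) = 1/(950×113×10³) + 1/(325×107×10³) = 3.807×10⁻⁸ N⁻¹.
P = 0.001205 / 3.807×10⁻⁸ = 31660 N = 31.66 kN.
σ_{bronze} = P/A₂ = 31660/325 = 97.42 MPa, compressive.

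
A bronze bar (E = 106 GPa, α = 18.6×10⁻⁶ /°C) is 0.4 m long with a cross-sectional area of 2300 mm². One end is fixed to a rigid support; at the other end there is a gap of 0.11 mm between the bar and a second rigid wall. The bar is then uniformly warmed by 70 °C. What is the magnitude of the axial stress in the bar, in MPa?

σ ≈ 109 MPa (compressive)

If the wall were absent the bar would grow by αΔT L = 18.6×10⁻⁶ × 70 × 400 = 0.5208 mm.
This exceeds the 0.11 mm gap, so the wall pushes back. The portion of expansion that must be recovered elastically is δ_free − gap = 0.5208 − 0.11 = 0.4108 mm.
That suppressed elongation corresponds to σ = E·Δ/L = 106×10³ × 0.4108/400 = 108.9 MPa.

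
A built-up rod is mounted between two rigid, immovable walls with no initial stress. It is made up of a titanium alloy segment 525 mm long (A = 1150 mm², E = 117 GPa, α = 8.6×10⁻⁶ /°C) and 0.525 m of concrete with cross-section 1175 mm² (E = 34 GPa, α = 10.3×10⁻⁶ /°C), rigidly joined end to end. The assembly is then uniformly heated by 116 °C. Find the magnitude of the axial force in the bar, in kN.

P ≈ 67.5 kN (compressive)

Free thermal expansion of the whole bar: Σ αᵢΔT Lᵢ = 8.6×10⁻⁶×116×525 + 10.3×10⁻⁶×116×525 = 1.151 mm.
The rigid supports impose zero overall length change; the single axial force P common to all segments must satisfy P Σ Lᵢ/(AᵢEᵢ) = δ_free.
The series flexibility is Σ Lᵢ/(AᵢEᵢ) = 525/(1150×117×10³) + 525/(1175×34×10³) = 1.704×10⁻⁵ mm/N.
Hence P = δ_free / Σ(L/AE) = 1.151/1.704×10⁻⁵ = 67.53 kN (compressive).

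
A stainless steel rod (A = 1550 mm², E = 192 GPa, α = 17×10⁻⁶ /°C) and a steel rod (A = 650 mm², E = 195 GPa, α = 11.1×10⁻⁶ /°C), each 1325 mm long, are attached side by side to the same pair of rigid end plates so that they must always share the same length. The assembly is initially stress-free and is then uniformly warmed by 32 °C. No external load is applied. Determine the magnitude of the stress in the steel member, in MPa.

Both members must finish at the same length. With the larger α, the stainless steel tends to over-expand; the plates restrain it, putting the stainless steel in compression and the steel in tension. With no external load the two internal forces are equal and opposite, magnitude P.
Equating the net (thermal + elastic) strains gives |α₁ − α₂|·ΔT = P·[1/(A₁E₁) + 1/(A₂E₂)].
|α₁ − α₂|·ΔT = 5.9×10⁻⁶ × 32 = 0.0001888.
1/(A₁E₁) + 1/(A₂E₂) = 1/(1550×192×10³) + 1/(650×195×10³) = 1.125×10⁻⁸ N⁻¹.
P = 0.0001888 / 1.125×10⁻⁸ = 16780 N = 16.78 kN.
σ_{steel} = P/A₂ = 16780/650 = 25.82 MPa, tensile.

σ ≈ 25.8 MPa (tensile)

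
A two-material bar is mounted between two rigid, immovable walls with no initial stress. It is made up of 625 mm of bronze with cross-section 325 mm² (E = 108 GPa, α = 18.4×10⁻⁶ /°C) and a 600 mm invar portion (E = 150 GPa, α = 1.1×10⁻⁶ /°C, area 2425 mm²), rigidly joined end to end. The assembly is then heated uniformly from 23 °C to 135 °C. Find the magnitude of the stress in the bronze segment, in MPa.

With the walls removed the bar would change length by δ_free = Σ αᵢΔT Lᵢ = 18.4×10⁻⁶×112×625 + 1.1×10⁻⁶×112×600 = 1.362 mm.
Since the ends are fixed, an axial force P builds up, equal in every segment, with P · Σ Lᵢ/(AᵢEᵢ) = δ_free.
Σ Lᵢ/(AᵢEᵢ) = 625/(325×108×10³) + 600/(2425×150×10³) = 1.946×10⁻⁵ mm/N.
So P = 1.362 / 1.946×10⁻⁵ = 70 kN, compressive.
σ_{bronze} = P / A = 70000 / 325 = 215.4 MPa.

σ ≈ 215 MPa (compressive)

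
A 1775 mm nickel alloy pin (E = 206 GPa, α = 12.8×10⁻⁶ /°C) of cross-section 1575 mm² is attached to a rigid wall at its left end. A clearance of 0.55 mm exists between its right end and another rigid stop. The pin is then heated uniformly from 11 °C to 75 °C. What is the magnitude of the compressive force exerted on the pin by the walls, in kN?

P ≈ 165 kN

If the wall were absent the pin would grow by αΔT L = 12.8×10⁻⁶ × 64 × 1775 = 1.454 mm.
After closing the 0.55 mm clearance, 1.454 − 0.55 = 0.9041 mm of expansion remains to be suppressed by the wall.
Compatibility: PL/(AE) = 0.9041 mm, so σ = P/A = E × (0.9041/1775) = 104.9 MPa.
P = σA = 104.9 × 1575 = 165.3 kN.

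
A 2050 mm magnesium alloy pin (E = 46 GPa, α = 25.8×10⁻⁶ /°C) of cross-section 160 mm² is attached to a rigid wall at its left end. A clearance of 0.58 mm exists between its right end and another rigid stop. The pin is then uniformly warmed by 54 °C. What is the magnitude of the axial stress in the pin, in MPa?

Free thermal elongation = αΔT L = 25.8×10⁻⁶ × 54 × 2050 = 2.856 mm.
The gap closes (δ_free > 0.58 mm) and the wall then resists a further 2.856 − 0.58 = 2.276 mm of expansion.
Compatibility: PL/(AE) = 2.276 mm, so σ = P/A = E × (2.276/2050) = 51.07 MPa.

σ ≈ 51.1 MPa (compressive)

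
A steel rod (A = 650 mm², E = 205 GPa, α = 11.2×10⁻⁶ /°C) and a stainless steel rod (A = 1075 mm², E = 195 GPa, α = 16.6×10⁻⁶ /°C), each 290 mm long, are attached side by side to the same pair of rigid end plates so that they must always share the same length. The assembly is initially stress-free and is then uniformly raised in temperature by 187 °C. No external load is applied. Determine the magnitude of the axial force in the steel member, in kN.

The stainless steel has the larger α, so on heating it would change length more than the steel if both were free. The rigid plates force a common final length, so the stainless steel is put into compression and the steel into tension, with equal and opposite forces P (no external load).
Setting the final lengths equal and cancelling L: (α₁ − α₂)ΔT = P/(A₁E₁) + P/(A₂E₂).
|α₁ − α₂|·ΔT = 5.4×10⁻⁶ × 187 = 0.00101.
1/(A₁E₁) + 1/(A₂E₂) = 1/(650×205×10³) + 1/(1075×195×10³) = 1.228×10⁻⁸ N⁻¹.
P = 0.00101 / 1.228×10⁻⁸ = 82260 N = 82.26 kN.

P ≈ 82.3 kN (tensile in the steel)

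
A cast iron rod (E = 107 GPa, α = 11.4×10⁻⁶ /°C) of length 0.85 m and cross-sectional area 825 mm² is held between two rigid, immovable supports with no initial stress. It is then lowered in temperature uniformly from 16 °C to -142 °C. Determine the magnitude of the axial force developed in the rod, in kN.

P ≈ 159 kN (tensile)

Full restraint means ε = 0, so the stress is σ = EαΔT = 107×10³ × 11.4×10⁻⁶ × 158 = 192.7 MPa.
Then P = σA = 192.7 × 825 mm² = 159 kN, tensile.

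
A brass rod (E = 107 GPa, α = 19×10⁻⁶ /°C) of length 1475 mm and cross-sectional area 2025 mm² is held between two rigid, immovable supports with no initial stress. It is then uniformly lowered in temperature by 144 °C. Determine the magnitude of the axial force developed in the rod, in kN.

Full restraint means ε = 0, so the stress is σ = EαΔT = 107×10³ × 19×10⁻⁶ × 144 = 292.8 MPa.
Axial force P = σA = 292.8 × 2025 = 592800 N = 592.8 kN, tensile.

P ≈ 593 kN (tensile)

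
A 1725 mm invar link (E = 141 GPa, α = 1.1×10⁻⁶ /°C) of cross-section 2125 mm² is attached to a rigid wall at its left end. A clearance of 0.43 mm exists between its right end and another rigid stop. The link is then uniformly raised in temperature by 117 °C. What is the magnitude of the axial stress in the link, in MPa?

σ ≈ 0 MPa

Free thermal elongation = αΔT L = 1.1×10⁻⁶ × 117 × 1725 = 0.222 mm.
This is smaller than the 0.43 mm clearance, so the link expands freely without reaching the stop — the stress is zero.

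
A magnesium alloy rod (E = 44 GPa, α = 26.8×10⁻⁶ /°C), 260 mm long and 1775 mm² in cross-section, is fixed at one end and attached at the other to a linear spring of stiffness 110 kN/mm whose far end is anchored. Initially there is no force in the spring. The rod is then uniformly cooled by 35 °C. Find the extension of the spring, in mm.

δ ≈ 0.179 mm

Free thermal contraction: δ_free = αΔT L = 26.8×10⁻⁶ × 35 × 260 = 0.2439 mm.
With a force P in the spring, the elastic change of the rod is PL/(AE) and that of the spring is P/k; compatibility requires their sum to equal δ_free.
P [ L/(AE) + 1/k ] = δ_free → P [ 260/(1775×44×10³) + 1/(110×10³) ] = 0.2439.
P = 0.2439 / 1.242×10⁻⁵ = 19640 N.
Spring extension = P/k = 19640/(110×10³) = 0.1785 mm.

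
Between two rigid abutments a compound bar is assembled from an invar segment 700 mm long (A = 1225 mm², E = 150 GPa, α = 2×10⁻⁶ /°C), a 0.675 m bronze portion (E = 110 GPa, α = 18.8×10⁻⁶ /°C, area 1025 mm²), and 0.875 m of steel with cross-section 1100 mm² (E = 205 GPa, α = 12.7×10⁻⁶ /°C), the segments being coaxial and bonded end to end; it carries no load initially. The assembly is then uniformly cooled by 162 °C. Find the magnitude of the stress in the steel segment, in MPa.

σ ≈ 271 MPa (tensile)

With the walls removed the bar would change length by δ_free = Σ αᵢΔT Lᵢ = 2×10⁻⁶×162×700 + 18.8×10⁻⁶×162×675 + 12.7×10⁻⁶×162×875 = 4.083 mm.
Since the ends are fixed, an axial force P builds up, equal in every segment, with P · Σ Lᵢ/(AᵢEᵢ) = δ_free.
The series flexibility is Σ Lᵢ/(AᵢEᵢ) = 700/(1225×150×10³) + 675/(1025×110×10³) + 875/(1100×205×10³) = 1.368×10⁻⁵ mm/N.
Hence P = δ_free / Σ(L/AE) = 4.083/1.368×10⁻⁵ = 298.5 kN (tensile).
σ_{steel} = P / A = 298500 / 1100 = 271.4 MPa.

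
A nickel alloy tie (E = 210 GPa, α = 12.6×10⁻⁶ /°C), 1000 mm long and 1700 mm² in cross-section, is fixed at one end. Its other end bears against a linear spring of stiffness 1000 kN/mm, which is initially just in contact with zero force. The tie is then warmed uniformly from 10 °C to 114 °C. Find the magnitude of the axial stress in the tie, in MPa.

If the spring were absent the tie would lengthen by αΔT L = 12.6×10⁻⁶ × 104 × 1000 = 1.31 mm.
With a force P in the spring, the elastic change of the tie is PL/(AE) and that of the spring is P/k; compatibility requires their sum to equal δ_free.
So P = δ_free / [L/(AE) + 1/k] = 1.31 / [ 1000/(1700×210×10³) + 1/(1000×10³) ].
P = 1.31 / 3.801×10⁻⁶ = 344700 N.
σ = P/A = 344700/1700 = 202.8 MPa.

σ ≈ 203 MPa (compressive)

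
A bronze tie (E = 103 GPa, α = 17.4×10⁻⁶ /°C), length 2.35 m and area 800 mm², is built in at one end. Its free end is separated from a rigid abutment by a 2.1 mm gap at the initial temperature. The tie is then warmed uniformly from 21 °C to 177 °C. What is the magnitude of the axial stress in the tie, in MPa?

Unrestrained expansion: δ_free = αΔT L = 17.4×10⁻⁶ × 156 × 2350 = 6.379 mm.
This exceeds the 2.1 mm gap, so the wall pushes back. The portion of expansion that must be recovered elastically is δ_free − gap = 6.379 − 2.1 = 4.279 mm.
Compatibility: PL/(AE) = 4.279 mm, so σ = P/A = E × (4.279/2350) = 187.5 MPa.

σ ≈ 188 MPa (compressive)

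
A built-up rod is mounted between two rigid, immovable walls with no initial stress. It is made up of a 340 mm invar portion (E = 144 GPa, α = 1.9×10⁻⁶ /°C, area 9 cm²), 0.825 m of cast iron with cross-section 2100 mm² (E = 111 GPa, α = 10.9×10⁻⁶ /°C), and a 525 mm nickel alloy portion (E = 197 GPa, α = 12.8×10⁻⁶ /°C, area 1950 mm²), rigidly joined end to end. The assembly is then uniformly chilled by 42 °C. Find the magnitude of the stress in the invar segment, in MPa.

σ ≈ 101 MPa (tensile)

Free thermal contraction of the whole bar: Σ αᵢΔT Lᵢ = 1.9×10⁻⁶×42×340 + 10.9×10⁻⁶×42×825 + 12.8×10⁻⁶×42×525 = 0.6871 mm.
Since the ends are fixed, an axial force P builds up, equal in every segment, with P · Σ Lᵢ/(AᵢEᵢ) = δ_free.
The series flexibility is Σ Lᵢ/(AᵢEᵢ) = 340/(900×144×10³) + 825/(2100×111×10³) + 525/(1950×197×10³) = 7.529×10⁻⁶ mm/N.
So P = 0.6871 / 7.529×10⁻⁶ = 91.25 kN, tensile.
σ_{invar} = P / A = 91250 / 900 = 101.4 MPa.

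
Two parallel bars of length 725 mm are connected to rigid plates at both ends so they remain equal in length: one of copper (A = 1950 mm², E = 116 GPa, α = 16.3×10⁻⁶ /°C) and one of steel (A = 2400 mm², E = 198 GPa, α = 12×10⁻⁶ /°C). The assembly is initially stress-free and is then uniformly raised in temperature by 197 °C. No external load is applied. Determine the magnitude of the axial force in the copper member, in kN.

P ≈ 130 kN (compressive in the copper)

The copper has the larger α, so on heating it would change length more than the steel if both were free. The rigid plates force a common final length, so the copper is put into compression and the steel into tension, with equal and opposite forces P (no external load).
Compatibility of the two members (thermal + elastic change equal): (α₁ − α₂)ΔT = P·[1/(A₁E₁) + 1/(A₂E₂)].
|α₁ − α₂|·ΔT = 4.3×10⁻⁶ × 197 = 0.0008471.
1/(A₁E₁) + 1/(A₂E₂) = 1/(1950×116×10³) + 1/(2400×198×10³) = 6.525×10⁻⁹ N⁻¹.
So P = 0.0008471 / 6.525×10⁻⁹ = 129.8 kN.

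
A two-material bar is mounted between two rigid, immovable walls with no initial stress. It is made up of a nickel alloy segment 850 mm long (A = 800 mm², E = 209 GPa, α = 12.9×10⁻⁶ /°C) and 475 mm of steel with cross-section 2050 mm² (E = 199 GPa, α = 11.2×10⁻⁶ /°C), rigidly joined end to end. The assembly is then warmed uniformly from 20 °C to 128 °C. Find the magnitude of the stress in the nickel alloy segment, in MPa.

σ ≈ 352 MPa (compressive)

Free thermal expansion of the whole bar: Σ αᵢΔT Lᵢ = 12.9×10⁻⁶×108×850 + 11.2×10⁻⁶×108×475 = 1.759 mm.
The walls prevent any net length change, so an axial force P (same in every segment) develops. Compatibility: P · Σ Lᵢ/(AᵢEᵢ) = δ_free.
The series flexibility is Σ Lᵢ/(AᵢEᵢ) = 850/(800×209×10³) + 475/(2050×199×10³) = 6.248×10⁻⁶ mm/N.
Hence P = δ_free / Σ(L/AE) = 1.759/6.248×10⁻⁶ = 281.5 kN (compressive).
σ_{nickel alloy} = P / A = 281500 / 800 = 351.9 MPa.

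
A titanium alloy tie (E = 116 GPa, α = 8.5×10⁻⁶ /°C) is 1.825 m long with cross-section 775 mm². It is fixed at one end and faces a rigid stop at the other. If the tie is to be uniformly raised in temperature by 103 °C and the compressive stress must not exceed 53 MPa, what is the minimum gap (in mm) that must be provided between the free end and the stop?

Free expansion if unrestrained: δ_free = αΔT L = 8.5×10⁻⁶ × 103 × 1825 = 1.598 mm.
A stress of 53 MPa corresponds to the wall pushing the tie back by σL/E = 53×1825/(116×10³) = 0.8338 mm.
So the gap has to take up the difference, g_min = δ_free − σL/E = 1.598 − 0.8338 = 0.764 mm.

g ≈ 0.764 mm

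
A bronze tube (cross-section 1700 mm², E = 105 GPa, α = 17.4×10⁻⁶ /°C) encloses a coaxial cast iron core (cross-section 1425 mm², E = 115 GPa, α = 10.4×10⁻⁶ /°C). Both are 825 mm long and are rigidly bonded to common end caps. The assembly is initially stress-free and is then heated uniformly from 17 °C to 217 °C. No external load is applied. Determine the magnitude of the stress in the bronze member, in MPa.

The bronze has the larger α, so on heating it would change length more than the cast iron if both were free. The rigid plates force a common final length, so the bronze is put into compression and the cast iron into tension, with equal and opposite forces P (no external load).
Setting the final lengths equal and cancelling L: (α₁ − α₂)ΔT = P/(A₁E₁) + P/(A₂E₂).
|α₁ − α₂|·ΔT = 7×10⁻⁶ × 200 = 0.0014.
1/(A₁E₁) + 1/(A₂E₂) = 1/(1700×105×10³) + 1/(1425×115×10³) = 1.17×10⁻⁸ N⁻¹.
So P = 0.0014 / 1.17×10⁻⁸ = 119.6 kN.
σ_{bronze} = P/A₁ = 119600/1700 = 70.36 MPa, compressive.

σ ≈ 70.4 MPa (compressive)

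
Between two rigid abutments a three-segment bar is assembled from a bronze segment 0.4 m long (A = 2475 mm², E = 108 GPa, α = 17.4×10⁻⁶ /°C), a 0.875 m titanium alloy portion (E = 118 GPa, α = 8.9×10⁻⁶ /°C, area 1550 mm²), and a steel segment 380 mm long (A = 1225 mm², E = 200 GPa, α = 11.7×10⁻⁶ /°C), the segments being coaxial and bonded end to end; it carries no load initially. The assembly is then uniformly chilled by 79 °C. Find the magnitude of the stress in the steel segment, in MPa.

If the supports were absent, the total length change would be Σ αᵢΔT Lᵢ = 17.4×10⁻⁶×79×400 + 8.9×10⁻⁶×79×875 + 11.7×10⁻⁶×79×380 = 1.516 mm.
The walls prevent any net length change, so an axial force P (same in every segment) develops. Compatibility: P · Σ Lᵢ/(AᵢEᵢ) = δ_free.
The series flexibility is Σ Lᵢ/(AᵢEᵢ) = 400/(2475×108×10³) + 875/(1550×118×10³) + 380/(1225×200×10³) = 7.832×10⁻⁶ mm/N.
So P = 1.516 / 7.832×10⁻⁶ = 193.6 kN, tensile.
σ_{steel} = P / A = 193600 / 1225 = 158.1 MPa.

σ ≈ 158 MPa (tensile)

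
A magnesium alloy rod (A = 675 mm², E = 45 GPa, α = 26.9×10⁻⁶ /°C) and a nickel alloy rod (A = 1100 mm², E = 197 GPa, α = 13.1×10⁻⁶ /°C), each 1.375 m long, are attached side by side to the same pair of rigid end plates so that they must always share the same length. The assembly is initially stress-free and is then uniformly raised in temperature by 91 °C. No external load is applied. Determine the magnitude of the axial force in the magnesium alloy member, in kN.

P ≈ 33.5 kN (compressive in the magnesium alloy)

Both members must finish at the same length. With the larger α, the magnesium alloy tends to over-expand; the plates restrain it, putting the magnesium alloy in compression and the nickel alloy in tension. With no external load the two internal forces are equal and opposite, magnitude P.
Equating the net (thermal + elastic) strains gives |α₁ − α₂|·ΔT = P·[1/(A₁E₁) + 1/(A₂E₂)].
|α₁ − α₂|·ΔT = 13.8×10⁻⁶ × 91 = 0.001256.
1/(A₁E₁) + 1/(A₂E₂) = 1/(675×45×10³) + 1/(1100×197×10³) = 3.754×10⁻⁸ N⁻¹.
P = 0.001256 / 3.754×10⁻⁸ = 33460 N = 33.46 kN.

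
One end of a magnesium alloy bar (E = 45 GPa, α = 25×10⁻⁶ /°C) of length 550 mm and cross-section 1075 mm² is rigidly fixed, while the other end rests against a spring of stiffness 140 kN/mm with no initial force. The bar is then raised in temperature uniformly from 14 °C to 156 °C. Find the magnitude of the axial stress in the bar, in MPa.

If the spring were absent the bar would lengthen by αΔT L = 25×10⁻⁶ × 142 × 550 = 1.952 mm.
Let P be the compressive force at the spring. The bar shortens elastically by PL/(AE) and the spring compresses by P/k; together these equal δ_free.
So P = δ_free / [L/(AE) + 1/k] = 1.952 / [ 550/(1075×45×10³) + 1/(140×10³) ].
P = 1.952 / 1.851×10⁻⁵ = 105500 N.
σ = P/A = 105500/1075 = 98.11 MPa.

σ ≈ 98.1 MPa (compressive)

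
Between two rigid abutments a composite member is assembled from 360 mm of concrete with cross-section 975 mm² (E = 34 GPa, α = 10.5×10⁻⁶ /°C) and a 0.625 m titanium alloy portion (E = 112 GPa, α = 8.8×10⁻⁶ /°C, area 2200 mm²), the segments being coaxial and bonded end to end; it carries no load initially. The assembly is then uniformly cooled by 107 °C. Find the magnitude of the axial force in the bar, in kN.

P ≈ 74.1 kN (tensile)

With the walls removed the bar would change length by δ_free = Σ αᵢΔT Lᵢ = 10.5×10⁻⁶×107×360 + 8.8×10⁻⁶×107×625 = 0.993 mm.
Since the ends are fixed, an axial force P builds up, equal in every segment, with P · Σ Lᵢ/(AᵢEᵢ) = δ_free.
The series flexibility is Σ Lᵢ/(AᵢEᵢ) = 360/(975×34×10³) + 625/(2200×112×10³) = 1.34×10⁻⁵ mm/N.
P = 0.993 / 1.34×10⁻⁵ = 74120 N = 74.12 kN, tensile.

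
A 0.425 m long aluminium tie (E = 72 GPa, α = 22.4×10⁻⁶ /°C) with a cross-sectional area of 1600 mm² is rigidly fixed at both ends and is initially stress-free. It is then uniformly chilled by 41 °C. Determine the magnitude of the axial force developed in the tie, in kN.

P ≈ 106 kN (tensile)

With zero net strain, σ = E·αΔT = 72 GPa × 22.4×10⁻⁶ × 41 = 66.12 MPa.
Then P = σA = 66.12 × 1600 mm² = 105.8 kN, tensile.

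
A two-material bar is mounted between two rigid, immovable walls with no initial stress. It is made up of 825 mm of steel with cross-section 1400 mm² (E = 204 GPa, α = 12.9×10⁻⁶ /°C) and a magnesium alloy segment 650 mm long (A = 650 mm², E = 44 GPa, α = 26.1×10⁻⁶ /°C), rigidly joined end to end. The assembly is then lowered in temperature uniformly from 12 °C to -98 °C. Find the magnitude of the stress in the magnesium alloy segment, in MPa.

If the supports were absent, the total length change would be Σ αᵢΔT Lᵢ = 12.9×10⁻⁶×110×825 + 26.1×10⁻⁶×110×650 = 3.037 mm.
Since the ends are fixed, an axial force P builds up, equal in every segment, with P · Σ Lᵢ/(AᵢEᵢ) = δ_free.
The series flexibility is Σ Lᵢ/(AᵢEᵢ) = 825/(1400×204×10³) + 650/(650×44×10³) = 2.562×10⁻⁵ mm/N.
Hence P = δ_free / Σ(L/AE) = 3.037/2.562×10⁻⁵ = 118.6 kN (tensile).
σ_{magnesium alloy} = P / A = 118600 / 650 = 182.4 MPa.

σ ≈ 182 MPa (tensile)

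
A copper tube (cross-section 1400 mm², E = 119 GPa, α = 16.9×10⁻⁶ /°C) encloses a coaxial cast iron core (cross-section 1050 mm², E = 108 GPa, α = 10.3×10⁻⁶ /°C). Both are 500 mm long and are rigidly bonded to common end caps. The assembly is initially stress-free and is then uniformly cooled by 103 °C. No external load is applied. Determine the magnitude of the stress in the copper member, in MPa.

The copper has the larger α, so on cooling it would change length more than the cast iron if both were free. The rigid plates force a common final length, so the copper is put into tension and the cast iron into compression, with equal and opposite forces P (no external load).
Equating the net (thermal + elastic) strains gives |α₁ − α₂|·ΔT = P·[1/(A₁E₁) + 1/(A₂E₂)].
|α₁ − α₂|·ΔT = 6.6×10⁻⁶ × 103 = 0.0006798.
1/(A₁E₁) + 1/(A₂E₂) = 1/(1400×119×10³) + 1/(1050×108×10³) = 1.482×10⁻⁸ N⁻¹.
So P = 0.0006798 / 1.482×10⁻⁸ = 45.87 kN.
σ_{copper} = P/A₁ = 45870/1400 = 32.76 MPa, tensile.

σ ≈ 32.8 MPa (tensile)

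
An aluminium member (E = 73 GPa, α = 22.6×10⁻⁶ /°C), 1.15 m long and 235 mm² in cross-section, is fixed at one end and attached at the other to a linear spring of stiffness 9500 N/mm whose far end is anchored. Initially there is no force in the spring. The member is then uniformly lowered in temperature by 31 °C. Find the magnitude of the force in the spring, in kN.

P ≈ 4.68 kN

The unrestrained thermal change is αΔT L = 22.6×10⁻⁶ × 31 × 1150 = 0.8057 mm.
Let P be the tensile force in the spring. The member extends elastically by PL/(AE) and the spring stretches by P/k; together these equal δ_free.
P [ L/(AE) + 1/k ] = δ_free → P [ 1150/(235×73×10³) + 1/(9500) ] = 0.8057.
P = 0.8057 / 0.0001723 = 4676 N.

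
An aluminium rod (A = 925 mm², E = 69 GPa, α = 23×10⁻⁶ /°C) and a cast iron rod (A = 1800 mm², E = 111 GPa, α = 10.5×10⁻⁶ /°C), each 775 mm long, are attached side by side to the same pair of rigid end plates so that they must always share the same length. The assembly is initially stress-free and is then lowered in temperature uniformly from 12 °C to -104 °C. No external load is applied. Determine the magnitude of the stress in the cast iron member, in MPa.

σ ≈ 39 MPa (compressive)

Equilibrium of a rigid end plate with no external load gives equal and opposite internal forces ±P in the two members. Since α_{aluminium} > α_{cast iron}, cooling drives the aluminium into tension and the cast iron into compression.
Compatibility of the two members (thermal + elastic change equal): (α₁ − α₂)ΔT = P·[1/(A₁E₁) + 1/(A₂E₂)].
|α₁ − α₂|·ΔT = 12.5×10⁻⁶ × 116 = 0.00145.
1/(A₁E₁) + 1/(A₂E₂) = 1/(925×69×10³) + 1/(1800×111×10³) = 2.067×10⁻⁸ N⁻¹.
So P = 0.00145 / 2.067×10⁻⁸ = 70.14 kN.
σ_{cast iron} = P/A₂ = 70140/1800 = 38.97 MPa, compressive.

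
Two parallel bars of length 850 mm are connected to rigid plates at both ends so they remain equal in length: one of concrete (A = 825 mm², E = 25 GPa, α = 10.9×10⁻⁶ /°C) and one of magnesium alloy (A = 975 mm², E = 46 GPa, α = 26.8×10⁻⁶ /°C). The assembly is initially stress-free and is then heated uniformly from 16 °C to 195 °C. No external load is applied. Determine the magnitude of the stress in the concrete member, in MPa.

The magnesium alloy has the larger α, so on heating it would change length more than the concrete if both were free. The rigid plates force a common final length, so the magnesium alloy is put into compression and the concrete into tension, with equal and opposite forces P (no external load).
Setting the final lengths equal and cancelling L: (α₁ − α₂)ΔT = P/(A₁E₁) + P/(A₂E₂).
|α₁ − α₂|·ΔT = 15.9×10⁻⁶ × 179 = 0.002846.
1/(A₁E₁) + 1/(A₂E₂) = 1/(825×25×10³) + 1/(975×46×10³) = 7.078×10⁻⁸ N⁻¹.
So P = 0.002846 / 7.078×10⁻⁸ = 40.21 kN.
σ_{concrete} = P/A₁ = 40210/825 = 48.74 MPa, tensile.

σ ≈ 48.7 MPa (tensile)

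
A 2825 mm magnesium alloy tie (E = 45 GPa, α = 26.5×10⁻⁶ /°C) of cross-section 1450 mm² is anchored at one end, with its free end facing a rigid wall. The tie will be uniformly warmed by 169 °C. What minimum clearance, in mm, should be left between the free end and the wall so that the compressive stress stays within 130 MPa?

g ≈ 4.49 mm

Free expansion if unrestrained: δ_free = αΔT L = 26.5×10⁻⁶ × 169 × 2825 = 12.65 mm.
At the allowable stress the elastic shortening the wall may impose is σL/E = 130 × 2825 / (45×10³) = 8.161 mm.
The gap must absorb the remainder: g_min = 12.65 − 8.161 = 4.491 mm.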